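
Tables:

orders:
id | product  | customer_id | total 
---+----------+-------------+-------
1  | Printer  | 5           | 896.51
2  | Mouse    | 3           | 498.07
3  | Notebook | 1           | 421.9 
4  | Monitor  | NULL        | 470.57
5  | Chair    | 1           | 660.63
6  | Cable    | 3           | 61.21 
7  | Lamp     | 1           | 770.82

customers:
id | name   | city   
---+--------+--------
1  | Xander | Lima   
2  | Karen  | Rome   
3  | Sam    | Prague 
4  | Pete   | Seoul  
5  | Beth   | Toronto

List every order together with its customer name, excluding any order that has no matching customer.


INNER JOIN keeps only orders rows whose customer_id matches an id in customers. Walk through each order:
  - order 1 (Printer): customer_id=5 -> matches Beth
  - order 2 (Mouse): customer_id=3 -> matches Sam
  - order 3 (Notebook): customer_id=1 -> matches Xander
  - order 4 (Monitor): customer_id=NULL, no match -> dropped
  - order 5 (Chair): customer_id=1 -> matches Xander
  - order 6 (Cable): customer_id=3 -> matches Sam
  - order 7 (Lamp): customer_id=1 -> matches Xander
So 1 of 7 rows is dropped.

SQL:
SELECT a.product, b.name AS customer
FROM orders a
INNER JOIN customers b ON a.customer_id = b.id

Result:
product  | customer
---------+---------
Printer  | Beth    
Mouse    | Sam     
Notebook | Xander  
Chair    | Xander  
Cable    | Sam     
Lamp     | Xander  


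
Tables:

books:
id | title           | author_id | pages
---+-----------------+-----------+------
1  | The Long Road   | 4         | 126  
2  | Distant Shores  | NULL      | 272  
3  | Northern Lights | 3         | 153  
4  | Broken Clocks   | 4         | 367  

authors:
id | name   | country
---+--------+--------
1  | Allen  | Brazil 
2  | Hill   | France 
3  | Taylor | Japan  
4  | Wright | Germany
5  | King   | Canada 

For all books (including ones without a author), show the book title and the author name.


LEFT JOIN keeps every row from books (the left table); where author_id has no match in authors, the author columns become NULL. Walk through each book:
  - book 1 (The Long Road): author_id=4 -> matches Wright
  - book 2 (Distant Shores): author_id=NULL, no match -> kept with NULL
  - book 3 (Northern Lights): author_id=3 -> matches Taylor
  - book 4 (Broken Clocks): author_id=4 -> matches Wright
All 4 rows appear; 1 has NULL author.

SQL:
SELECT a.title, b.name AS author
FROM books a
LEFT JOIN authors b ON a.author_id = b.id

Result:
title           | author
----------------+-------
The Long Road   | Wright
Distant Shores  | NULL  
Northern Lights | Taylor
Broken Clocks   | Wright


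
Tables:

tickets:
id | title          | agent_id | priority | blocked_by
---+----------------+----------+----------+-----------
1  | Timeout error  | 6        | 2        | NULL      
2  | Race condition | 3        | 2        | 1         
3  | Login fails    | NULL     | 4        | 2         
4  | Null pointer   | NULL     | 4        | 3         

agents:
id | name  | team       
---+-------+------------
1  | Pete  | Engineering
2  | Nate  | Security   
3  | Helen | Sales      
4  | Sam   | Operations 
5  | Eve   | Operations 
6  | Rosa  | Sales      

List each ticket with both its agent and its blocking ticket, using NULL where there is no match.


Two LEFT JOINs from the same base table tickets: one to agents via agent_id, one to tickets itself via blocked_by. Both are LEFT so every ticket is preserved.
Match against agents:
  - ticket 1 (Timeout error): agent_id=6 -> matches Rosa
  - ticket 2 (Race condition): agent_id=3 -> matches Helen
  - ticket 3 (Login fails): agent_id=NULL, no match -> kept with NULL
  - ticket 4 (Null pointer): agent_id=NULL, no match -> kept with NULL
Match against tickets (self):
  - ticket 1 (Timeout error): blocked_by=NULL -> NULL
  - ticket 2 (Race condition): blocked_by=1 -> Timeout error
  - ticket 3 (Login fails): blocked_by=2 -> Race condition
  - ticket 4 (Null pointer): blocked_by=3 -> Login fails

SQL:
SELECT a.title, b.name AS agent, c.title AS blocked_by
FROM tickets a
LEFT JOIN agents b ON a.agent_id = b.id
LEFT JOIN tickets c ON a.blocked_by = c.id

Result:
title          | agent | blocked_by    
---------------+-------+---------------
Timeout error  | Rosa  | NULL          
Race condition | Helen | Timeout error 
Login fails    | NULL  | Race condition
Null pointer   | NULL  | Login fails   


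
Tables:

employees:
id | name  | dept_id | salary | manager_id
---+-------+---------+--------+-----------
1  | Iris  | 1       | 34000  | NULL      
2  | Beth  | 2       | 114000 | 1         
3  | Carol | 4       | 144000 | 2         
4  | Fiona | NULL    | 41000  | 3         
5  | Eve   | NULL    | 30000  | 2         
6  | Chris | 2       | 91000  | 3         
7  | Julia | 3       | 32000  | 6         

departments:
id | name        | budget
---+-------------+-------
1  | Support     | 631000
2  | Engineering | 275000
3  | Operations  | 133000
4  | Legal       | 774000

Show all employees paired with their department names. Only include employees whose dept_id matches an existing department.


INNER JOIN keeps only employees rows whose dept_id matches an id in departments. Walk through each employee:
  - employee 1 (Iris): dept_id=1 -> matches Support
  - employee 2 (Beth): dept_id=2 -> matches Engineering
  - employee 3 (Carol): dept_id=4 -> matches Legal
  - employee 4 (Fiona): dept_id=NULL, no match -> dropped
  - employee 5 (Eve): dept_id=NULL, no match -> dropped
  - employee 6 (Chris): dept_id=2 -> matches Engineering
  - employee 7 (Julia): dept_id=3 -> matches Operations
So 2 of 7 rows are dropped.

SQL:
SELECT a.name, b.name AS department
FROM employees a
INNER JOIN departments b ON a.dept_id = b.id

Result:
name  | department 
------+------------
Iris  | Support    
Beth  | Engineering
Carol | Legal      
Chris | Engineering
Julia | Operations 


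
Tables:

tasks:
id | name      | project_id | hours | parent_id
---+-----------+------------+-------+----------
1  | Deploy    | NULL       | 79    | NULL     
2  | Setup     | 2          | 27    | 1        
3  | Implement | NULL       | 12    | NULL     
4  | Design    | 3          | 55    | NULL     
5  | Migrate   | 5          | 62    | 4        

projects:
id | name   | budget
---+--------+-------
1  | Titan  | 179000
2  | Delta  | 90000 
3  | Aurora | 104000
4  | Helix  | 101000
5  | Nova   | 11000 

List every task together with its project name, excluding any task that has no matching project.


INNER JOIN keeps only tasks rows whose project_id matches an id in projects. Walk through each task:
  - task 1 (Deploy): project_id=NULL, no match -> dropped
  - task 2 (Setup): project_id=2 -> matches Delta
  - task 3 (Implement): project_id=NULL, no match -> dropped
  - task 4 (Design): project_id=3 -> matches Aurora
  - task 5 (Migrate): project_id=5 -> matches Nova
So 2 of 5 rows are dropped.

SQL:
SELECT a.name, b.name AS project
FROM tasks a
INNER JOIN projects b ON a.project_id = b.id

Result:
name    | project
--------+--------
Setup   | Delta  
Design  | Aurora 
Migrate | Nova   


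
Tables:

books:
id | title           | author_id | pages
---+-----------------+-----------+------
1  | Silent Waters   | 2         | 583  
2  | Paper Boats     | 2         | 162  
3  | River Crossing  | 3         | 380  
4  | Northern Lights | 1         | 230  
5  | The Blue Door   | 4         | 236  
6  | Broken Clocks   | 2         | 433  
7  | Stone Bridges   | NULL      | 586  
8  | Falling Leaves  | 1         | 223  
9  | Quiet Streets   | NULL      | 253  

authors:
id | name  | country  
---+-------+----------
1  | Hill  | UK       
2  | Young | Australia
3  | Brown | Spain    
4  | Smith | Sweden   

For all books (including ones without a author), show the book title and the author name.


LEFT JOIN keeps every row from books (the left table); where author_id has no match in authors, the author columns become NULL. Walk through each book:
  - book 1 (Silent Waters): author_id=2 -> matches Young
  - book 2 (Paper Boats): author_id=2 -> matches Young
  - book 3 (River Crossing): author_id=3 -> matches Brown
  - book 4 (Northern Lights): author_id=1 -> matches Hill
  - book 5 (The Blue Door): author_id=4 -> matches Smith
  - book 6 (Broken Clocks): author_id=2 -> matches Young
  - book 7 (Stone Bridges): author_id=NULL, no match -> kept with NULL
  - book 8 (Falling Leaves): author_id=1 -> matches Hill
  - book 9 (Quiet Streets): author_id=NULL, no match -> kept with NULL
All 9 rows appear; 2 have NULL author.

SQL:
SELECT a.title, b.name AS author
FROM books a
LEFT JOIN authors b ON a.author_id = b.id

Result:
title           | author
----------------+-------
Silent Waters   | Young 
Paper Boats     | Young 
River Crossing  | Brown 
Northern Lights | Hill  
The Blue Door   | Smith 
Broken Clocks   | Young 
Stone Bridges   | NULL  
Falling Leaves  | Hill  
Quiet Streets   | NULL  


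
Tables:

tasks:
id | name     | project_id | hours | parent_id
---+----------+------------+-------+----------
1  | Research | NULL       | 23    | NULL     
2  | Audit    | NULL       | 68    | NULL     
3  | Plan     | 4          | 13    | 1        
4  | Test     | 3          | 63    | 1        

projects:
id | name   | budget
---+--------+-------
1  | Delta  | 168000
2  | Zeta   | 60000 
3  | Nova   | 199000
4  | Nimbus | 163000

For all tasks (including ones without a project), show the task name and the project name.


LEFT JOIN keeps every row from tasks (the left table); where project_id has no match in projects, the project columns become NULL. Walk through each task:
  - task 1 (Research): project_id=NULL, no match -> kept with NULL
  - task 2 (Audit): project_id=NULL, no match -> kept with NULL
  - task 3 (Plan): project_id=4 -> matches Nimbus
  - task 4 (Test): project_id=3 -> matches Nova
All 4 rows appear; 2 have NULL project.

SQL:
SELECT a.name, b.name AS project
FROM tasks a
LEFT JOIN projects b ON a.project_id = b.id

Result:
name     | project
---------+--------
Research | NULL   
Audit    | NULL   
Plan     | Nimbus 
Test     | Nova   


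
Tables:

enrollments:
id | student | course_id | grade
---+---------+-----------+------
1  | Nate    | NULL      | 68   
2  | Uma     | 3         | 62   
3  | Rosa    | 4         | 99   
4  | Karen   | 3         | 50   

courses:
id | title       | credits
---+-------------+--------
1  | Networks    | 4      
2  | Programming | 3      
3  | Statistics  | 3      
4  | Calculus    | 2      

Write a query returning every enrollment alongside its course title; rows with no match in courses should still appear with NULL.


LEFT JOIN keeps every row from enrollments (the left table); where course_id has no match in courses, the course columns become NULL. Walk through each enrollment:
  - enrollment 1 (Nate): course_id=NULL, no match -> kept with NULL
  - enrollment 2 (Uma): course_id=3 -> matches Statistics
  - enrollment 3 (Rosa): course_id=4 -> matches Calculus
  - enrollment 4 (Karen): course_id=3 -> matches Statistics
All 4 rows appear; 1 has NULL course.

SQL:
SELECT a.student, b.title AS course
FROM enrollments a
LEFT JOIN courses b ON a.course_id = b.id

Result:
student | course    
--------+-----------
Nate    | NULL      
Uma     | Statistics
Rosa    | Calculus  
Karen   | Statistics


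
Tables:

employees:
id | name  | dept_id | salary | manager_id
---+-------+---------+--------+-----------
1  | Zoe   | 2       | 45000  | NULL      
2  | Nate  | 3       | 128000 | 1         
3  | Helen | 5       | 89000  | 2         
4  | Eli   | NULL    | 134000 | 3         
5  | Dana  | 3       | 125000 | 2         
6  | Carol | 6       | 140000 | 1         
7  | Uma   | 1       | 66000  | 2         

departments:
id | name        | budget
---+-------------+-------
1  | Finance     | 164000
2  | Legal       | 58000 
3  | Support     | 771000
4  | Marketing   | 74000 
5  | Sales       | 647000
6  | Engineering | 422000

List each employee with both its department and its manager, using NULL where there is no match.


Two LEFT JOINs from the same base table employees: one to departments via dept_id, one to employees itself via manager_id. Both are LEFT so every employee is preserved.
Match against departments:
  - employee 1 (Zoe): dept_id=2 -> matches Legal
  - employee 2 (Nate): dept_id=3 -> matches Support
  - employee 3 (Helen): dept_id=5 -> matches Sales
  - employee 4 (Eli): dept_id=NULL, no match -> kept with NULL
  - employee 5 (Dana): dept_id=3 -> matches Support
  - employee 6 (Carol): dept_id=6 -> matches Engineering
  - employee 7 (Uma): dept_id=1 -> matches Finance
Match against employees (self):
  - employee 1 (Zoe): manager_id=NULL -> NULL
  - employee 2 (Nate): manager_id=1 -> Zoe
  - employee 3 (Helen): manager_id=2 -> Nate
  - employee 4 (Eli): manager_id=3 -> Helen
  - employee 5 (Dana): manager_id=2 -> Nate
  - employee 6 (Carol): manager_id=1 -> Zoe
  - employee 7 (Uma): manager_id=2 -> Nate

SQL:
SELECT a.name, b.name AS department, c.name AS manager
FROM employees a
LEFT JOIN departments b ON a.dept_id = b.id
LEFT JOIN employees c ON a.manager_id = c.id

Result:
name  | department  | manager
------+-------------+--------
Zoe   | Legal       | NULL   
Nate  | Support     | Zoe    
Helen | Sales       | Nate   
Eli   | NULL        | Helen  
Dana  | Support     | Nate   
Carol | Engineering | Zoe    
Uma   | Finance     | Nate   


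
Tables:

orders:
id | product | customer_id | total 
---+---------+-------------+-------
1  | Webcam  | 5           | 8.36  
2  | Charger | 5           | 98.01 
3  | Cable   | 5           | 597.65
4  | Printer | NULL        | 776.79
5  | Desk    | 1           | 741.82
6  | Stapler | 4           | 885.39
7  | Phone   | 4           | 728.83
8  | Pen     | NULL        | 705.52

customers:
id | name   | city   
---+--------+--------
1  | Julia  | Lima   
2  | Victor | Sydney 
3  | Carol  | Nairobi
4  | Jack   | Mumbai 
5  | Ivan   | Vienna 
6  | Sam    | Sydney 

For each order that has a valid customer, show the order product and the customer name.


INNER JOIN keeps only orders rows whose customer_id matches an id in customers. Walk through each order:
  - order 1 (Webcam): customer_id=5 -> matches Ivan
  - order 2 (Charger): customer_id=5 -> matches Ivan
  - order 3 (Cable): customer_id=5 -> matches Ivan
  - order 4 (Printer): customer_id=NULL, no match -> dropped
  - order 5 (Desk): customer_id=1 -> matches Julia
  - order 6 (Stapler): customer_id=4 -> matches Jack
  - order 7 (Phone): customer_id=4 -> matches Jack
  - order 8 (Pen): customer_id=NULL, no match -> dropped
So 2 of 8 rows are dropped.

SQL:
SELECT a.product, b.name AS customer
FROM orders a
INNER JOIN customers b ON a.customer_id = b.id

Result:
product | customer
--------+---------
Webcam  | Ivan    
Charger | Ivan    
Cable   | Ivan    
Desk    | Julia   
Stapler | Jack    
Phone   | Jack    


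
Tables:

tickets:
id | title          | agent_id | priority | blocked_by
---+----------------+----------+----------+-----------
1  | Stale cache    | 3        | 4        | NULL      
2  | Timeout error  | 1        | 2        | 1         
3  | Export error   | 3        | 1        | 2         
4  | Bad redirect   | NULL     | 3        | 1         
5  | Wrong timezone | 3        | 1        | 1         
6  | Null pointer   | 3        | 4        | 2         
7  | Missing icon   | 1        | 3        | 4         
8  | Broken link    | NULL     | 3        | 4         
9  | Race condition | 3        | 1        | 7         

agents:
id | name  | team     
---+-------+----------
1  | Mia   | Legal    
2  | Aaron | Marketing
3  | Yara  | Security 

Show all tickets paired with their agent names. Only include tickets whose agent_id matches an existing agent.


INNER JOIN keeps only tickets rows whose agent_id matches an id in agents. Walk through each ticket:
  - ticket 1 (Stale cache): agent_id=3 -> matches Yara
  - ticket 2 (Timeout error): agent_id=1 -> matches Mia
  - ticket 3 (Export error): agent_id=3 -> matches Yara
  - ticket 4 (Bad redirect): agent_id=NULL, no match -> dropped
  - ticket 5 (Wrong timezone): agent_id=3 -> matches Yara
  - ticket 6 (Null pointer): agent_id=3 -> matches Yara
  - ticket 7 (Missing icon): agent_id=1 -> matches Mia
  - ticket 8 (Broken link): agent_id=NULL, no match -> dropped
  - ticket 9 (Race condition): agent_id=3 -> matches Yara
So 2 of 9 rows are dropped.

SQL:
SELECT a.title, b.name AS agent
FROM tickets a
INNER JOIN agents b ON a.agent_id = b.id

Result:
title          | agent
---------------+------
Stale cache    | Yara 
Timeout error  | Mia  
Export error   | Yara 
Wrong timezone | Yara 
Null pointer   | Yara 
Missing icon   | Mia  
Race condition | Yara 


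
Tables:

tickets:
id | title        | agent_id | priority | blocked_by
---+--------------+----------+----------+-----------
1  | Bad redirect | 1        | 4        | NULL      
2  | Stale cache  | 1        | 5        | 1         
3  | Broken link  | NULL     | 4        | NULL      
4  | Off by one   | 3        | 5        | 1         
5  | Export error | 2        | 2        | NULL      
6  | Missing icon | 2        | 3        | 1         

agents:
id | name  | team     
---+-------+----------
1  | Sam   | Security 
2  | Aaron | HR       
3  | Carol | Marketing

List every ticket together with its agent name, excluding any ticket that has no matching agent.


INNER JOIN keeps only tickets rows whose agent_id matches an id in agents. Walk through each ticket:
  - ticket 1 (Bad redirect): agent_id=1 -> matches Sam
  - ticket 2 (Stale cache): agent_id=1 -> matches Sam
  - ticket 3 (Broken link): agent_id=NULL, no match -> dropped
  - ticket 4 (Off by one): agent_id=3 -> matches Carol
  - ticket 5 (Export error): agent_id=2 -> matches Aaron
  - ticket 6 (Missing icon): agent_id=2 -> matches Aaron
So 1 of 6 rows is dropped.

SQL:
SELECT a.title, b.name AS agent
FROM tickets a
INNER JOIN agents b ON a.agent_id = b.id

Result:
title        | agent
-------------+------
Bad redirect | Sam  
Stale cache  | Sam  
Off by one   | Carol
Export error | Aaron
Missing icon | Aaron


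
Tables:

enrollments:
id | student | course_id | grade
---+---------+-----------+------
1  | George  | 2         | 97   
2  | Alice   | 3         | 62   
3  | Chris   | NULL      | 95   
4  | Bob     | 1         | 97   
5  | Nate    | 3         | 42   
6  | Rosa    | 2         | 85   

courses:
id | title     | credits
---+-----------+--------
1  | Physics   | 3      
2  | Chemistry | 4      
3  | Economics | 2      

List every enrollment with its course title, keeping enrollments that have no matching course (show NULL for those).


LEFT JOIN keeps every row from enrollments (the left table); where course_id has no match in courses, the course columns become NULL. Walk through each enrollment:
  - enrollment 1 (George): course_id=2 -> matches Chemistry
  - enrollment 2 (Alice): course_id=3 -> matches Economics
  - enrollment 3 (Chris): course_id=NULL, no match -> kept with NULL
  - enrollment 4 (Bob): course_id=1 -> matches Physics
  - enrollment 5 (Nate): course_id=3 -> matches Economics
  - enrollment 6 (Rosa): course_id=2 -> matches Chemistry
All 6 rows appear; 1 has NULL course.

SQL:
SELECT a.student, b.title AS course
FROM enrollments a
LEFT JOIN courses b ON a.course_id = b.id

Result:
student | course   
--------+----------
George  | Chemistry
Alice   | Economics
Chris   | NULL     
Bob     | Physics  
Nate    | Economics
Rosa    | Chemistry


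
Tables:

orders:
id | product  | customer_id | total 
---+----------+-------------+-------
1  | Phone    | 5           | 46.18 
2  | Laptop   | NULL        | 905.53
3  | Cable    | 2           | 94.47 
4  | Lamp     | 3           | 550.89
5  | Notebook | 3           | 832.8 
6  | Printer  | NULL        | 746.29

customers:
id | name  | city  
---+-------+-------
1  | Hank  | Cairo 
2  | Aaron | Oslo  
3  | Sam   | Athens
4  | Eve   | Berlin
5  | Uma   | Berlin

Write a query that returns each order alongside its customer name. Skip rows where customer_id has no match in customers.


INNER JOIN keeps only orders rows whose customer_id matches an id in customers. Walk through each order:
  - order 1 (Phone): customer_id=5 -> matches Uma
  - order 2 (Laptop): customer_id=NULL, no match -> dropped
  - order 3 (Cable): customer_id=2 -> matches Aaron
  - order 4 (Lamp): customer_id=3 -> matches Sam
  - order 5 (Notebook): customer_id=3 -> matches Sam
  - order 6 (Printer): customer_id=NULL, no match -> dropped
So 2 of 6 rows are dropped.

SQL:
SELECT a.product, b.name AS customer
FROM orders a
INNER JOIN customers b ON a.customer_id = b.id

Result:
product  | customer
---------+---------
Phone    | Uma     
Cable    | Aaron   
Lamp     | Sam     
Notebook | Sam     


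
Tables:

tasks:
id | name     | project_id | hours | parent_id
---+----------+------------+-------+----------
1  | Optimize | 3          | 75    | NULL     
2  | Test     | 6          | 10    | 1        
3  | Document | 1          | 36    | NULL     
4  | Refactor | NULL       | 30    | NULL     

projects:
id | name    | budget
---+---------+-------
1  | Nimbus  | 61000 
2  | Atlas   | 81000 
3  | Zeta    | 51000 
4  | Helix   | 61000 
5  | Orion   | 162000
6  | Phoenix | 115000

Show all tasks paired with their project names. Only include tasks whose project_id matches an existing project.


INNER JOIN keeps only tasks rows whose project_id matches an id in projects. Walk through each task:
  - task 1 (Optimize): project_id=3 -> matches Zeta
  - task 2 (Test): project_id=6 -> matches Phoenix
  - task 3 (Document): project_id=1 -> matches Nimbus
  - task 4 (Refactor): project_id=NULL, no match -> dropped
So 1 of 4 rows is dropped.

SQL:
SELECT a.name, b.name AS project
FROM tasks a
INNER JOIN projects b ON a.project_id = b.id

Result:
name     | project
---------+--------
Optimize | Zeta   
Test     | Phoenix
Document | Nimbus 


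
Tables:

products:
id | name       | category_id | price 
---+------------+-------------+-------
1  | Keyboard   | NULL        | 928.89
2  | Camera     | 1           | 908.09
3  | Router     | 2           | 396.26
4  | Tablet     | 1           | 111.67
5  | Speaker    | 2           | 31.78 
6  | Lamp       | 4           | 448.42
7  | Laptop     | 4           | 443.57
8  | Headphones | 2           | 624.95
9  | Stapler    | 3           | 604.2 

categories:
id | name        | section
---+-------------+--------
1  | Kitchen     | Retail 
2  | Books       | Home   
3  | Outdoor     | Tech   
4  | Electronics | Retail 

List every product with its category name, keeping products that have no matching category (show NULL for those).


LEFT JOIN keeps every row from products (the left table); where category_id has no match in categories, the category columns become NULL. Walk through each product:
  - product 1 (Keyboard): category_id=NULL, no match -> kept with NULL
  - product 2 (Camera): category_id=1 -> matches Kitchen
  - product 3 (Router): category_id=2 -> matches Books
  - product 4 (Tablet): category_id=1 -> matches Kitchen
  - product 5 (Speaker): category_id=2 -> matches Books
  - product 6 (Lamp): category_id=4 -> matches Electronics
  - product 7 (Laptop): category_id=4 -> matches Electronics
  - product 8 (Headphones): category_id=2 -> matches Books
  - product 9 (Stapler): category_id=3 -> matches Outdoor
All 9 rows appear; 1 has NULL category.

SQL:
SELECT a.name, b.name AS category
FROM products a
LEFT JOIN categories b ON a.category_id = b.id

Result:
name       | category   
-----------+------------
Keyboard   | NULL       
Camera     | Kitchen    
Router     | Books      
Tablet     | Kitchen    
Speaker    | Books      
Lamp       | Electronics
Laptop     | Electronics
Headphones | Books      
Stapler    | Outdoor    


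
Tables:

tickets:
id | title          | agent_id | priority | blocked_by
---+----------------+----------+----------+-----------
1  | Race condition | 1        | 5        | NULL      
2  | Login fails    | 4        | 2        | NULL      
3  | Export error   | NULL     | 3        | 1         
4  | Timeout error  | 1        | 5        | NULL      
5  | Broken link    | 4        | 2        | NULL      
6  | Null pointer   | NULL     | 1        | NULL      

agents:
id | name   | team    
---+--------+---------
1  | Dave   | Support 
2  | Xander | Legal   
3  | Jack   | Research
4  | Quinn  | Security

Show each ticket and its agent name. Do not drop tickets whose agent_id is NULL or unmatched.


LEFT JOIN keeps every row from tickets (the left table); where agent_id has no match in agents, the agent columns become NULL. Walk through each ticket:
  - ticket 1 (Race condition): agent_id=1 -> matches Dave
  - ticket 2 (Login fails): agent_id=4 -> matches Quinn
  - ticket 3 (Export error): agent_id=NULL, no match -> kept with NULL
  - ticket 4 (Timeout error): agent_id=1 -> matches Dave
  - ticket 5 (Broken link): agent_id=4 -> matches Quinn
  - ticket 6 (Null pointer): agent_id=NULL, no match -> kept with NULL
All 6 rows appear; 2 have NULL agent.

SQL:
SELECT a.title, b.name AS agent
FROM tickets a
LEFT JOIN agents b ON a.agent_id = b.id

Result:
title          | agent
---------------+------
Race condition | Dave 
Login fails    | Quinn
Export error   | NULL 
Timeout error  | Dave 
Broken link    | Quinn
Null pointer   | NULL 


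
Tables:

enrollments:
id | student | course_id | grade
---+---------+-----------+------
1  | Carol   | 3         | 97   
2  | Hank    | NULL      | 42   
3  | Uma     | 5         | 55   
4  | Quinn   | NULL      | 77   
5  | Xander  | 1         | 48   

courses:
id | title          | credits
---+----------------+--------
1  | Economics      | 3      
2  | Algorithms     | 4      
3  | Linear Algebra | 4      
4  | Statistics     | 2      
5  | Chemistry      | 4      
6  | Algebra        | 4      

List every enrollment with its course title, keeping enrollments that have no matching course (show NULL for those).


LEFT JOIN keeps every row from enrollments (the left table); where course_id has no match in courses, the course columns become NULL. Walk through each enrollment:
  - enrollment 1 (Carol): course_id=3 -> matches Linear Algebra
  - enrollment 2 (Hank): course_id=NULL, no match -> kept with NULL
  - enrollment 3 (Uma): course_id=5 -> matches Chemistry
  - enrollment 4 (Quinn): course_id=NULL, no match -> kept with NULL
  - enrollment 5 (Xander): course_id=1 -> matches Economics
All 5 rows appear; 2 have NULL course.

SQL:
SELECT a.student, b.title AS course
FROM enrollments a
LEFT JOIN courses b ON a.course_id = b.id

Result:
student | course        
--------+---------------
Carol   | Linear Algebra
Hank    | NULL          
Uma     | Chemistry     
Quinn   | NULL          
Xander  | Economics     


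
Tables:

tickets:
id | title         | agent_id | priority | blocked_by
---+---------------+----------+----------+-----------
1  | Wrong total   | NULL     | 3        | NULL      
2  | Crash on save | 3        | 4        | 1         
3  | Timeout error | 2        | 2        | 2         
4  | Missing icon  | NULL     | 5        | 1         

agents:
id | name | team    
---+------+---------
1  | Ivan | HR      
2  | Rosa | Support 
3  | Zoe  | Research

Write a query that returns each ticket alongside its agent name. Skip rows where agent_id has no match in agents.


INNER JOIN keeps only tickets rows whose agent_id matches an id in agents. Walk through each ticket:
  - ticket 1 (Wrong total): agent_id=NULL, no match -> dropped
  - ticket 2 (Crash on save): agent_id=3 -> matches Zoe
  - ticket 3 (Timeout error): agent_id=2 -> matches Rosa
  - ticket 4 (Missing icon): agent_id=NULL, no match -> dropped
So 2 of 4 rows are dropped.

SQL:
SELECT a.title, b.name AS agent
FROM tickets a
INNER JOIN agents b ON a.agent_id = b.id

Result:
title         | agent
--------------+------
Crash on save | Zoe  
Timeout error | Rosa 


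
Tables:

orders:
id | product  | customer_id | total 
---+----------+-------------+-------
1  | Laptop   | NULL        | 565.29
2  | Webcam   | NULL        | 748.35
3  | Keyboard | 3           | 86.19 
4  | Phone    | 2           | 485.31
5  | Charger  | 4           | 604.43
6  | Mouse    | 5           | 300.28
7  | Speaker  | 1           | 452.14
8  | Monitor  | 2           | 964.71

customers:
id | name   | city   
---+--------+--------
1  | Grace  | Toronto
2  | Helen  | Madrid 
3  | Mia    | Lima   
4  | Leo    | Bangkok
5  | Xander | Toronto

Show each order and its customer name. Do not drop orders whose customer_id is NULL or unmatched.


LEFT JOIN keeps every row from orders (the left table); where customer_id has no match in customers, the customer columns become NULL. Walk through each order:
  - order 1 (Laptop): customer_id=NULL, no match -> kept with NULL
  - order 2 (Webcam): customer_id=NULL, no match -> kept with NULL
  - order 3 (Keyboard): customer_id=3 -> matches Mia
  - order 4 (Phone): customer_id=2 -> matches Helen
  - order 5 (Charger): customer_id=4 -> matches Leo
  - order 6 (Mouse): customer_id=5 -> matches Xander
  - order 7 (Speaker): customer_id=1 -> matches Grace
  - order 8 (Monitor): customer_id=2 -> matches Helen
All 8 rows appear; 2 have NULL customer.

SQL:
SELECT a.product, b.name AS customer
FROM orders a
LEFT JOIN customers b ON a.customer_id = b.id

Result:
product  | customer
---------+---------
Laptop   | NULL    
Webcam   | NULL    
Keyboard | Mia     
Phone    | Helen   
Charger  | Leo     
Mouse    | Xander  
Speaker  | Grace   
Monitor  | Helen   


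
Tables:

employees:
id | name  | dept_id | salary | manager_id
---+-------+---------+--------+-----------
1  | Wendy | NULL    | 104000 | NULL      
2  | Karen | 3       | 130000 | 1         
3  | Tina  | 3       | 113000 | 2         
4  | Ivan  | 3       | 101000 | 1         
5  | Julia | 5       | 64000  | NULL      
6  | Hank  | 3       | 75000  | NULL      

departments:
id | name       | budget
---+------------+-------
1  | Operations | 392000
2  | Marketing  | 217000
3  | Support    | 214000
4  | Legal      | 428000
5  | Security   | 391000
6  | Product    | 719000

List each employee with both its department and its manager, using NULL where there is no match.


Two LEFT JOINs from the same base table employees: one to departments via dept_id, one to employees itself via manager_id. Both are LEFT so every employee is preserved.
Match against departments:
  - employee 1 (Wendy): dept_id=NULL, no match -> kept with NULL
  - employee 2 (Karen): dept_id=3 -> matches Support
  - employee 3 (Tina): dept_id=3 -> matches Support
  - employee 4 (Ivan): dept_id=3 -> matches Support
  - employee 5 (Julia): dept_id=5 -> matches Security
  - employee 6 (Hank): dept_id=3 -> matches Support
Match against employees (self):
  - employee 1 (Wendy): manager_id=NULL -> NULL
  - employee 2 (Karen): manager_id=1 -> Wendy
  - employee 3 (Tina): manager_id=2 -> Karen
  - employee 4 (Ivan): manager_id=1 -> Wendy
  - employee 5 (Julia): manager_id=NULL -> NULL
  - employee 6 (Hank): manager_id=NULL -> NULL

SQL:
SELECT a.name, b.name AS department, c.name AS manager
FROM employees a
LEFT JOIN departments b ON a.dept_id = b.id
LEFT JOIN employees c ON a.manager_id = c.id

Result:
name  | department | manager
------+------------+--------
Wendy | NULL       | NULL   
Karen | Support    | Wendy  
Tina  | Support    | Karen  
Ivan  | Support    | Wendy  
Julia | Security   | NULL   
Hank  | Support    | NULL   


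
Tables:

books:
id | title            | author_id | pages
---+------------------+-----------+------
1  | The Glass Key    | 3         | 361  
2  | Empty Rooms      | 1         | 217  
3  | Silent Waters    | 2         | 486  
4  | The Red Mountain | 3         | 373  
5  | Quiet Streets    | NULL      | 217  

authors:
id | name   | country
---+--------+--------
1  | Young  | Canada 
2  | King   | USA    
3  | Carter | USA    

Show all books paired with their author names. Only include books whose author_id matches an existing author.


INNER JOIN keeps only books rows whose author_id matches an id in authors. Walk through each book:
  - book 1 (The Glass Key): author_id=3 -> matches Carter
  - book 2 (Empty Rooms): author_id=1 -> matches Young
  - book 3 (Silent Waters): author_id=2 -> matches King
  - book 4 (The Red Mountain): author_id=3 -> matches Carter
  - book 5 (Quiet Streets): author_id=NULL, no match -> dropped
So 1 of 5 rows is dropped.

SQL:
SELECT a.title, b.name AS author
FROM books a
INNER JOIN authors b ON a.author_id = b.id

Result:
title            | author
-----------------+-------
The Glass Key    | Carter
Empty Rooms      | Young 
Silent Waters    | King  
The Red Mountain | Carter


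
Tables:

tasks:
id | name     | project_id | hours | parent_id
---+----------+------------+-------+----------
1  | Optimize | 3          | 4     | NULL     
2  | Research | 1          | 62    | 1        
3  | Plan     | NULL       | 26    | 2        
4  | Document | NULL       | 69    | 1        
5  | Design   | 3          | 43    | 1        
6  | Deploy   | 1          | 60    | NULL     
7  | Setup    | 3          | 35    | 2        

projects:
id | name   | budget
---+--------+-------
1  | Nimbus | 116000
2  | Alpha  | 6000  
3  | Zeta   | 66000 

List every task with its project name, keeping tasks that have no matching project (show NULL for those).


LEFT JOIN keeps every row from tasks (the left table); where project_id has no match in projects, the project columns become NULL. Walk through each task:
  - task 1 (Optimize): project_id=3 -> matches Zeta
  - task 2 (Research): project_id=1 -> matches Nimbus
  - task 3 (Plan): project_id=NULL, no match -> kept with NULL
  - task 4 (Document): project_id=NULL, no match -> kept with NULL
  - task 5 (Design): project_id=3 -> matches Zeta
  - task 6 (Deploy): project_id=1 -> matches Nimbus
  - task 7 (Setup): project_id=3 -> matches Zeta
All 7 rows appear; 2 have NULL project.

SQL:
SELECT a.name, b.name AS project
FROM tasks a
LEFT JOIN projects b ON a.project_id = b.id

Result:
name     | project
---------+--------
Optimize | Zeta   
Research | Nimbus 
Plan     | NULL   
Document | NULL   
Design   | Zeta   
Deploy   | Nimbus 
Setup    | Zeta   


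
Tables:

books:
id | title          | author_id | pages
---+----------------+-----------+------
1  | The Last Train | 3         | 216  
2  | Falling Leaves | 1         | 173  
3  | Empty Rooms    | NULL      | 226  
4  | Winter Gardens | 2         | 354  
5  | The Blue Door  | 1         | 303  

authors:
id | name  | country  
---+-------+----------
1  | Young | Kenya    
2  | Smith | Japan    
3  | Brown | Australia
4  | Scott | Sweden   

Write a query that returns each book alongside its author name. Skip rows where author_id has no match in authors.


INNER JOIN keeps only books rows whose author_id matches an id in authors. Walk through each book:
  - book 1 (The Last Train): author_id=3 -> matches Brown
  - book 2 (Falling Leaves): author_id=1 -> matches Young
  - book 3 (Empty Rooms): author_id=NULL, no match -> dropped
  - book 4 (Winter Gardens): author_id=2 -> matches Smith
  - book 5 (The Blue Door): author_id=1 -> matches Young
So 1 of 5 rows is dropped.

SQL:
SELECT a.title, b.name AS author
FROM books a
INNER JOIN authors b ON a.author_id = b.id

Result:
title          | author
---------------+-------
The Last Train | Brown 
Falling Leaves | Young 
Winter Gardens | Smith 
The Blue Door  | Young 


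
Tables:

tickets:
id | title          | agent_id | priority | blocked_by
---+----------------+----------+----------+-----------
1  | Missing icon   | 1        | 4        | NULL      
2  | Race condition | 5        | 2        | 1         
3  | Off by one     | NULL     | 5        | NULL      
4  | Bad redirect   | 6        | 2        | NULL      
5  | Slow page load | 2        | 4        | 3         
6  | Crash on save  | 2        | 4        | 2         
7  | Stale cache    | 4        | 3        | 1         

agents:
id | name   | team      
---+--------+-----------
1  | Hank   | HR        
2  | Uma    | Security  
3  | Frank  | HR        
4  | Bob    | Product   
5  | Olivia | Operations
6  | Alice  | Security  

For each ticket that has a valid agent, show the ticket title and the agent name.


INNER JOIN keeps only tickets rows whose agent_id matches an id in agents. Walk through each ticket:
  - ticket 1 (Missing icon): agent_id=1 -> matches Hank
  - ticket 2 (Race condition): agent_id=5 -> matches Olivia
  - ticket 3 (Off by one): agent_id=NULL, no match -> dropped
  - ticket 4 (Bad redirect): agent_id=6 -> matches Alice
  - ticket 5 (Slow page load): agent_id=2 -> matches Uma
  - ticket 6 (Crash on save): agent_id=2 -> matches Uma
  - ticket 7 (Stale cache): agent_id=4 -> matches Bob
So 1 of 7 rows is dropped.

SQL:
SELECT a.title, b.name AS agent
FROM tickets a
INNER JOIN agents b ON a.agent_id = b.id

Result:
title          | agent 
---------------+-------
Missing icon   | Hank  
Race condition | Olivia
Bad redirect   | Alice 
Slow page load | Uma   
Crash on save  | Uma   
Stale cache    | Bob   


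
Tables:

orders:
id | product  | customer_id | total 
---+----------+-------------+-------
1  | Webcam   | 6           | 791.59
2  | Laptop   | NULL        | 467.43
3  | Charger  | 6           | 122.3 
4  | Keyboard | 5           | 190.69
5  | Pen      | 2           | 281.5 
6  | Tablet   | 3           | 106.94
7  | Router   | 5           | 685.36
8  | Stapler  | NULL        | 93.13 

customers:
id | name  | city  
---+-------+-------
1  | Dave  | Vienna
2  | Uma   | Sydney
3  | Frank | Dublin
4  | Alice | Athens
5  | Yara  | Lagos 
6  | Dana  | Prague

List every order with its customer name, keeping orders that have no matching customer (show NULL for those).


LEFT JOIN keeps every row from orders (the left table); where customer_id has no match in customers, the customer columns become NULL. Walk through each order:
  - order 1 (Webcam): customer_id=6 -> matches Dana
  - order 2 (Laptop): customer_id=NULL, no match -> kept with NULL
  - order 3 (Charger): customer_id=6 -> matches Dana
  - order 4 (Keyboard): customer_id=5 -> matches Yara
  - order 5 (Pen): customer_id=2 -> matches Uma
  - order 6 (Tablet): customer_id=3 -> matches Frank
  - order 7 (Router): customer_id=5 -> matches Yara
  - order 8 (Stapler): customer_id=NULL, no match -> kept with NULL
All 8 rows appear; 2 have NULL customer.

SQL:
SELECT a.product, b.name AS customer
FROM orders a
LEFT JOIN customers b ON a.customer_id = b.id

Result:
product  | customer
---------+---------
Webcam   | Dana    
Laptop   | NULL    
Charger  | Dana    
Keyboard | Yara    
Pen      | Uma     
Tablet   | Frank   
Router   | Yara    
Stapler  | NULL    


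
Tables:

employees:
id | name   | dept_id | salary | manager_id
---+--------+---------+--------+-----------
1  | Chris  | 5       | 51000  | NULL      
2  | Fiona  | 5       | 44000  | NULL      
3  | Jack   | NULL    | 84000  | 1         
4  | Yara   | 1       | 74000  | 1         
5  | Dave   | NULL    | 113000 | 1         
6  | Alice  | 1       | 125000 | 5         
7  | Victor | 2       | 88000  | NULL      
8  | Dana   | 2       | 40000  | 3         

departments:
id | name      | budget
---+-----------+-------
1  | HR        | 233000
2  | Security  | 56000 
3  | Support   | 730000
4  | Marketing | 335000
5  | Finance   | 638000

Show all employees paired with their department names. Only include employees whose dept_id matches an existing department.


INNER JOIN keeps only employees rows whose dept_id matches an id in departments. Walk through each employee:
  - employee 1 (Chris): dept_id=5 -> matches Finance
  - employee 2 (Fiona): dept_id=5 -> matches Finance
  - employee 3 (Jack): dept_id=NULL, no match -> dropped
  - employee 4 (Yara): dept_id=1 -> matches HR
  - employee 5 (Dave): dept_id=NULL, no match -> dropped
  - employee 6 (Alice): dept_id=1 -> matches HR
  - employee 7 (Victor): dept_id=2 -> matches Security
  - employee 8 (Dana): dept_id=2 -> matches Security
So 2 of 8 rows are dropped.

SQL:
SELECT a.name, b.name AS department
FROM employees a
INNER JOIN departments b ON a.dept_id = b.id

Result:
name   | department
-------+-----------
Chris  | Finance   
Fiona  | Finance   
Yara   | HR        
Alice  | HR        
Victor | Security  
Dana   | Security  


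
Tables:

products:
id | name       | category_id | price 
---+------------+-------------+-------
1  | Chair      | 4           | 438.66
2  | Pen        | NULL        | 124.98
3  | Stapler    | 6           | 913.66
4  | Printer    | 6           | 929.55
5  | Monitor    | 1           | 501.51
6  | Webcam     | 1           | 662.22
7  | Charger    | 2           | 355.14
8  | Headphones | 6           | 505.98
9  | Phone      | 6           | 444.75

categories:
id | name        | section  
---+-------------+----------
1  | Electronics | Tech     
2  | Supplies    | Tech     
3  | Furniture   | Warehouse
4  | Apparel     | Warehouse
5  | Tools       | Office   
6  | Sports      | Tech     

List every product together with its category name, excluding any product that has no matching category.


INNER JOIN keeps only products rows whose category_id matches an id in categories. Walk through each product:
  - product 1 (Chair): category_id=4 -> matches Apparel
  - product 2 (Pen): category_id=NULL, no match -> dropped
  - product 3 (Stapler): category_id=6 -> matches Sports
  - product 4 (Printer): category_id=6 -> matches Sports
  - product 5 (Monitor): category_id=1 -> matches Electronics
  - product 6 (Webcam): category_id=1 -> matches Electronics
  - product 7 (Charger): category_id=2 -> matches Supplies
  - product 8 (Headphones): category_id=6 -> matches Sports
  - product 9 (Phone): category_id=6 -> matches Sports
So 1 of 9 rows is dropped.

SQL:
SELECT a.name, b.name AS category
FROM products a
INNER JOIN categories b ON a.category_id = b.id

Result:
name       | category   
-----------+------------
Chair      | Apparel    
Stapler    | Sports     
Printer    | Sports     
Monitor    | Electronics
Webcam     | Electronics
Charger    | Supplies   
Headphones | Sports     
Phone      | Sports     
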